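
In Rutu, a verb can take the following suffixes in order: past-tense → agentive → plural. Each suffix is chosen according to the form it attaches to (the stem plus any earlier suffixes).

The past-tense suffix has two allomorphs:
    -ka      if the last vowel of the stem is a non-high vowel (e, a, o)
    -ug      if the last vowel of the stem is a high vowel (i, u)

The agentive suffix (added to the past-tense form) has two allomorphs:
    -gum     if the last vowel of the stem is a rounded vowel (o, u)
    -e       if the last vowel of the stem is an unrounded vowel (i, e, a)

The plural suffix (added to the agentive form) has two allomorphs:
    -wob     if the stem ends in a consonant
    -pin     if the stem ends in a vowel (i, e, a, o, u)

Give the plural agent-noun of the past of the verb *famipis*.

Since the last vowel of *famipis* is /i/ (a high vowel), it takes -ug, giving *famipisug*.
The past-tense form *famipisug*: last vowel = /u/, a rounded vowel → -gum → *famipisuggum*.
The agentive form *famipisuggum* — final sound /m/ (a consonant) → -wob → *famipisuggumwob*.

famipisuggumwob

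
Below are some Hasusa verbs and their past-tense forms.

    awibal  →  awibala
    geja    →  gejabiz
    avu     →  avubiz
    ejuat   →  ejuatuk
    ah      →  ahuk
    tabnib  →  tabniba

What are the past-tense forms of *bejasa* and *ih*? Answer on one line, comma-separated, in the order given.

bejasabiz, ihuk

Looking at the final sound of each stem: -uk when the stem ends in a voiceless consonant (*ejuat*, *ah*); -a when the stem ends in a voiced consonant (*awibal*, *tabnib*); -biz when the stem ends in a vowel (*geja*, *avu*).
*bejasa* — final sound /a/ (a vowel) → -biz → *bejasabiz*.
*ih*: final sound = /h/, a voiceless consonant → -uk → *ihuk*.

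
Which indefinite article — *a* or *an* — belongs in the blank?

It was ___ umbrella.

The indefinite article is chosen by the initial *sound* of the following word, not its spelling.
*umbrella* begins with the sound /ʌ/ (u pronounced /ʌ/) — a vowel sound.
So the article is *an*: It was an umbrella.

an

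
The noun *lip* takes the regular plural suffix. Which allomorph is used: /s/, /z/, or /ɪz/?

The stem *lip* ends in a voiceless non-sibilant consonant.
The plural suffix surfaces as /ɪz/ after sibilants, /s/ after other voiceless consonants, and /z/ after other voiced sounds.
So the plural -s on *lip* is pronounced /s/.

/s/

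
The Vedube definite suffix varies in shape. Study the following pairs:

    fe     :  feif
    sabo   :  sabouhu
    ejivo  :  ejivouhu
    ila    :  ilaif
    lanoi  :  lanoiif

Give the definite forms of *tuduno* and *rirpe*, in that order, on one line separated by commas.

The alternation tracks the last vowel of the stem — -uhu when the last vowel of the stem is a rounded vowel (*sabo*, *ejivo*); -if when the last vowel of the stem is an unrounded vowel (*fe*, *ila*, *lanoi*).
*tuduno* — last vowel /o/ (a rounded vowel) → -uhu → *tudunouhu*.
*rirpe*: last vowel = /e/, an unrounded vowel → -if → *rirpeif*.

tudunouhu, rirpeif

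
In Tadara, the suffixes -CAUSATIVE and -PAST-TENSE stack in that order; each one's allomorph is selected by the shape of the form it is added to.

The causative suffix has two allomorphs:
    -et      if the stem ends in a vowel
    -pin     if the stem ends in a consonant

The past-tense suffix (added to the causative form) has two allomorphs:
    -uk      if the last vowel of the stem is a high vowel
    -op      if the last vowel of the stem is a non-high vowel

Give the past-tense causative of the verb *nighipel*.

nighipelpinuk

Since the final sound of *nighipel* is /l/ (a consonant), it takes -pin, giving *nighipelpin*.
Since the last vowel of the causative form *nighipelpin* is /i/ (a high vowel), it takes -uk, giving *nighipelpinuk*.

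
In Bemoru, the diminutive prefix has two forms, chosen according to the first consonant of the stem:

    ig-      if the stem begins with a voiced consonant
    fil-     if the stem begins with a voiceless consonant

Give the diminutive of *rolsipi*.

Since the first consonant of *rolsipi* is /r/ (voiced), it takes ig-, giving *igrolsipi*.

igrolsipi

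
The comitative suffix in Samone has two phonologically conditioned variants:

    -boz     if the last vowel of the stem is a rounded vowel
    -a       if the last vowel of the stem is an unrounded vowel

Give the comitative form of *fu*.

Since the last vowel of *fu* is /u/ (a rounded vowel), it takes -boz, giving *fuboz*.

fuboz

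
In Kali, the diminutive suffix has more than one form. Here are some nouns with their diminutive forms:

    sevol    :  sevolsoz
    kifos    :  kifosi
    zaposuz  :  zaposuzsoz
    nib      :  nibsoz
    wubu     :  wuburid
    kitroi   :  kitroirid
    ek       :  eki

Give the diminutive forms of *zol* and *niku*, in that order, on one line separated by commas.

zolsoz, nikurid

The pattern is voicing of the final sound: -i when the stem ends in a voiceless consonant (*kifos*, *ek*); -soz when the stem ends in a voiced consonant (*sevol*, *zaposuz*, *nib*); -rid when the stem ends in a vowel (*wubu*, *kitroi*).
The final sound of *zol* is /l/, which is a voiced consonant, so the suffix is -soz, giving *zolsoz*.
*niku* — final sound /u/ (a vowel) → -rid → *nikurid*.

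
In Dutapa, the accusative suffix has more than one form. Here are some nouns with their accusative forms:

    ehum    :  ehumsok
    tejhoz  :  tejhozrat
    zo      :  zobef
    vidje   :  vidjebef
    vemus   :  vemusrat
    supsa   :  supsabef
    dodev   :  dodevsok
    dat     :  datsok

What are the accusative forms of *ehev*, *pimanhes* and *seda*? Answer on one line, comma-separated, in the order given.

ehevsok, pimanhesrat, sedabef

The alternation tracks the final sound of the stem — -rat when the stem ends in a sibilant (*tejhoz*, *vemus*); -sok when the stem ends in a non-sibilant consonant (*ehum*, *dodev*, *dat*); -bef when the stem ends in a vowel (*zo*, *vidje*, *supsa*).
Since the final sound of *ehev* is /v/ (a non-sibilant consonant), it takes -sok, giving *ehevsok*.
Since the final sound of *pimanhes* is /s/ (a sibilant), it takes -rat, giving *pimanhesrat*.
The final sound of *seda* is /a/, which is a vowel, so the suffix is -bef, giving *sedabef*.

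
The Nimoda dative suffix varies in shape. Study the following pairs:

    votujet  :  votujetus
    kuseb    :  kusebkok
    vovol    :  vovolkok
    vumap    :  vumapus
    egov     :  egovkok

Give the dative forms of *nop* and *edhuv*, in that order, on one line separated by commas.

The pattern is voicing of the final consonant: -us when the stem ends in a voiceless consonant (*votujet*, *vumap*); -kok when the stem ends in a voiced consonant (*kuseb*, *vovol*, *egov*).
*nop* — final consonant /p/ (voiceless) → -us → *nopus*.
The final consonant of *edhuv* is /v/, which is voiced, so the suffix is -kok, giving *edhuvkok*.

nopus, edhuvkok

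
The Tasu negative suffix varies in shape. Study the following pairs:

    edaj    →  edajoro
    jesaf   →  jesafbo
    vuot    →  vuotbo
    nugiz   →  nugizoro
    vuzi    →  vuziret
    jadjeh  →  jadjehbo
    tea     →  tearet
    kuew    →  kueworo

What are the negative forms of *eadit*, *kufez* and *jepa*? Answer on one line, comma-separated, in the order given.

The alternation tracks the final sound of the stem — -bo when the stem ends in a voiceless consonant (*jesaf*, *vuot*, *jadjeh*); -oro when the stem ends in a voiced consonant (*edaj*, *nugiz*, *kuew*); -ret when the stem ends in a vowel (*vuzi*, *tea*).
The final sound of *eadit* is /t/, which is a voiceless consonant, so the suffix is -bo, giving *eaditbo*.
*kufez* — final sound /z/ (a voiced consonant) → -oro → *kufezoro*.
The final sound of *jepa* is /a/, which is a vowel, so the suffix is -ret, giving *jeparet*.

eaditbo, kufezoro, jeparet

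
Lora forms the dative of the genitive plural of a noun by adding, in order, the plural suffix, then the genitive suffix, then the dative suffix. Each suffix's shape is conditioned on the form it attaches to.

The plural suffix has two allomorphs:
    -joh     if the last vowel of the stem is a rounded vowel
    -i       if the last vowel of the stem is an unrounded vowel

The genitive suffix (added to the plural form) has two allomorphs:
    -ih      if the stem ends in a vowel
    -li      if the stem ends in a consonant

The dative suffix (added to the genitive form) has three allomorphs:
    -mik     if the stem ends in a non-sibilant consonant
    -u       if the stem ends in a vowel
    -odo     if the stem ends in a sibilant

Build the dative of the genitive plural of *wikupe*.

wikupeiihmik

Since the last vowel of *wikupe* is /e/ (an unrounded vowel), it takes -i, giving *wikupei*.
The final sound of the plural form *wikupei* is /i/, which is a vowel, so the genitive suffix is -ih, giving *wikupeiih*.
The genitive form *wikupeiih* — final sound /h/ (a non-sibilant consonant) → -mik → *wikupeiihmik*.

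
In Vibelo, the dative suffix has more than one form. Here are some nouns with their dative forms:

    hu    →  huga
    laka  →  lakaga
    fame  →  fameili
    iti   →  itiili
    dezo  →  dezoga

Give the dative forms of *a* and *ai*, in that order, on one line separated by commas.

The pattern is front/back vowel harmony: -ili when the last vowel of the stem is a front vowel (*fame*, *iti*); -ga when the last vowel of the stem is a back vowel (*hu*, *laka*, *dezo*).
*a* — last vowel /a/ (a back vowel) → -ga → *aga*.
*ai* — last vowel /i/ (a front vowel) → -ili → *aiili*.

aga, aiili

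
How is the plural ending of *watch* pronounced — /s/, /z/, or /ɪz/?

/ɪz/

The stem *watch* ends in a sibilant (/s, z, ʃ, ʒ, tʃ, dʒ/).
The plural suffix surfaces as /ɪz/ after sibilants, /s/ after other voiceless consonants, and /z/ after other voiced sounds.
So the plural -s on *watch* is pronounced /ɪz/.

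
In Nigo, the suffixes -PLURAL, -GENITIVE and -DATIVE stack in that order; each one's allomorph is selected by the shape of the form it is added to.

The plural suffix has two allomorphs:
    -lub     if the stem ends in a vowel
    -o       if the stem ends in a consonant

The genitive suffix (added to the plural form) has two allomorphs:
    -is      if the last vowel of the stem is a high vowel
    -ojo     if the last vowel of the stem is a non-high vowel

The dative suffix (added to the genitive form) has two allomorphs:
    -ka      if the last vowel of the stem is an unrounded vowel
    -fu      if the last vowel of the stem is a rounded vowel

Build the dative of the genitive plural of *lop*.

lopoojofu

The final sound of *lop* is /p/, which is a consonant, so the plural suffix is -o, giving *lopo*.
The plural form *lopo* — last vowel /o/ (a non-high vowel) → -ojo → *lopoojo*.
Since the last vowel of the genitive form *lopoojo* is /o/ (a rounded vowel), it takes -fu, giving *lopoojofu*.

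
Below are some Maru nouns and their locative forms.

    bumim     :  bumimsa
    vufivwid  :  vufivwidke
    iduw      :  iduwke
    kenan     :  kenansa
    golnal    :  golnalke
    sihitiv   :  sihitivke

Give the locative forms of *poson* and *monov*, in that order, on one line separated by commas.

posonsa, monovke

Looking at the final consonant of each stem: -sa when the stem ends in a nasal (*bumim*, *kenan*); -ke when the stem ends in a non-nasal consonant (*vufivwid*, *iduw*, *golnal*, *sihitiv*).
The final consonant of *poson* is /n/, which is a nasal, so the suffix is -sa, giving *posonsa*.
Since the final consonant of *monov* is /v/ (non-nasal), it takes -ke, giving *monovke*.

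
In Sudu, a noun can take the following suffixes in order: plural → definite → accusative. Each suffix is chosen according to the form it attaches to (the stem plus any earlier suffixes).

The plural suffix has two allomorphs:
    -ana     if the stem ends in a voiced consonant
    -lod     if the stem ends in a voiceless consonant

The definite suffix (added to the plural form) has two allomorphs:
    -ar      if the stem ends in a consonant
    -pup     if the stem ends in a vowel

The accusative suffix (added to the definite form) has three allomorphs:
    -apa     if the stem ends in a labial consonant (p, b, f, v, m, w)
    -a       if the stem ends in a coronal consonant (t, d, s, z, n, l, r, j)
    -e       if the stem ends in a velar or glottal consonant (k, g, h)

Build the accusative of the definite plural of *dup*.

The final consonant of *dup* is /p/, which is voiceless, so the plural suffix is -lod, giving *duplod*.
The final sound of the plural form *duplod* is /d/, which is a consonant, so the definite suffix is -ar, giving *duplodar*.
Since the final consonant of the definite form *duplodar* is /r/ (coronal), it takes -a, giving *duplodara*.

duplodara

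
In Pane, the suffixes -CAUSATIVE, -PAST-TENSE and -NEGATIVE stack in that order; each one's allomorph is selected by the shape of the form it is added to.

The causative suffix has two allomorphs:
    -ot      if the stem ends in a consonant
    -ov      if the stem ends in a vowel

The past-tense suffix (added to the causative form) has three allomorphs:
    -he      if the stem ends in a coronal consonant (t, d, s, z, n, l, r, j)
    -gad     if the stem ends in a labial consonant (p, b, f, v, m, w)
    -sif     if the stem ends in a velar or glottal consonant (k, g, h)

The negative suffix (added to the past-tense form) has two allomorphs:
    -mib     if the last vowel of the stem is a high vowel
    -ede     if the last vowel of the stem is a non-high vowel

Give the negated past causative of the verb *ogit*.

ogitotheede

Since the final sound of *ogit* is /t/ (a consonant), it takes -ot, giving *ogitot*.
The causative form *ogitot* — final consonant /t/ (coronal) → -he → *ogitothe*.
The past-tense form *ogitothe* — last vowel /e/ (a non-high vowel) → -ede → *ogitotheede*.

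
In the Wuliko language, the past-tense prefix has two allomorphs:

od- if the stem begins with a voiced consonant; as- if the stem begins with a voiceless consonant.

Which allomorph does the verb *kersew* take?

*kersew* — first consonant /k/ (voiceless) → as-.

as-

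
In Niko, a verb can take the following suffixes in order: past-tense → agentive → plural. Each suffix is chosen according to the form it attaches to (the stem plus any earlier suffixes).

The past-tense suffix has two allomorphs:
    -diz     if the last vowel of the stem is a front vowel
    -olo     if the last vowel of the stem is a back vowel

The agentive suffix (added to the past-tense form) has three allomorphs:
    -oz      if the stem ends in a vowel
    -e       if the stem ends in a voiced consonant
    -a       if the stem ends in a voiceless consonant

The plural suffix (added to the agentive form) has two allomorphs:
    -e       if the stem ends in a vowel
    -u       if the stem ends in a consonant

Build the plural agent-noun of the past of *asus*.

asusoloozu

Since the last vowel of *asus* is /u/ (a back vowel), it takes -olo, giving *asusolo*.
The final sound of the past-tense form *asusolo* is /o/, which is a vowel, so the agentive suffix is -oz, giving *asusolooz*.
The agentive form *asusolooz*: final sound = /z/, a consonant → -u → *asusoloozu*.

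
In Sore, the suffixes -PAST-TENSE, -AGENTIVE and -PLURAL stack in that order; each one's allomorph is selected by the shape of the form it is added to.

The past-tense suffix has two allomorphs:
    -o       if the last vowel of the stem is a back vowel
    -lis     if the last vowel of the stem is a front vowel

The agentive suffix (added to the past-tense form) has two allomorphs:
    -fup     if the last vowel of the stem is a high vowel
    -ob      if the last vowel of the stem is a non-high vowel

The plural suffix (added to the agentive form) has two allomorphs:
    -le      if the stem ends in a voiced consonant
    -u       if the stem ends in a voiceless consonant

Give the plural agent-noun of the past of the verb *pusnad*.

pusnadooble

*pusnad*: last vowel = /a/, a back vowel → -o → *pusnado*.
The past-tense form *pusnado* — last vowel /o/ (a non-high vowel) → -ob → *pusnadoob*.
Since the final consonant of the agentive form *pusnadoob* is /b/ (voiced), it takes -le, giving *pusnadooble*.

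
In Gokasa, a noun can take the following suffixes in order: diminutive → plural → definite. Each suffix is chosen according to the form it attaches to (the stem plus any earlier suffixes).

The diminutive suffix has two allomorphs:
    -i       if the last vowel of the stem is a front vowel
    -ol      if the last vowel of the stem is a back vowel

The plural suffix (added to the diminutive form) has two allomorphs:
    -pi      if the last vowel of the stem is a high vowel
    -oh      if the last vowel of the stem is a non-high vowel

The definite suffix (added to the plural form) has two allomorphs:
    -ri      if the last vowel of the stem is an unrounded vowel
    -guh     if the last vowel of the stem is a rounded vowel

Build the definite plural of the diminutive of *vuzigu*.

*vuzigu*: last vowel = /u/, a back vowel → -ol → *vuziguol*.
The diminutive form *vuziguol*: last vowel = /o/, a non-high vowel → -oh → *vuziguoloh*.
The last vowel of the plural form *vuziguoloh* is /o/, which is a rounded vowel, so the definite suffix is -guh, giving *vuziguolohguh*.

vuziguolohguh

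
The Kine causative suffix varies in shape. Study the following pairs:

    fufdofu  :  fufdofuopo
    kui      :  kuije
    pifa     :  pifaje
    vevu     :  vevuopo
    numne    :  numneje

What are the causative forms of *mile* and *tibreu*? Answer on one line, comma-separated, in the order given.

The suffix is conditioned by the last vowel: -opo when the last vowel of the stem is a rounded vowel (*fufdofu*, *vevu*); -je when the last vowel of the stem is an unrounded vowel (*kui*, *pifa*, *numne*).
*mile*: last vowel = /e/, an unrounded vowel → -je → *mileje*.
Since the last vowel of *tibreu* is /u/ (a rounded vowel), it takes -opo, giving *tibreuopo*.

mileje, tibreuopo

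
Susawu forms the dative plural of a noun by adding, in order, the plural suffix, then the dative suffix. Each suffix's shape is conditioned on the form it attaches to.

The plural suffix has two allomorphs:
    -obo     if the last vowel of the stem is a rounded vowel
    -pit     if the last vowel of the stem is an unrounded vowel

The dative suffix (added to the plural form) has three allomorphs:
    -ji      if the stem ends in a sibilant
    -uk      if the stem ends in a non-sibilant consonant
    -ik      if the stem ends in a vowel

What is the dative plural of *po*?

pooboik

Since the last vowel of *po* is /o/ (a rounded vowel), it takes -obo, giving *poobo*.
The plural form *poobo* — final sound /o/ (a vowel) → -ik → *pooboik*.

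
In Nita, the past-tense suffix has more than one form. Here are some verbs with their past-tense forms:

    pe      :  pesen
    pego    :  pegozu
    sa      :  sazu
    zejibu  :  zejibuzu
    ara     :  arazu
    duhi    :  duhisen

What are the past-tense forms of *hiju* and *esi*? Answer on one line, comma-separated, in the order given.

The suffix is conditioned by the last vowel: -sen when the last vowel of the stem is a front vowel (*pe*, *duhi*); -zu when the last vowel of the stem is a back vowel (*pego*, *sa*, *zejibu*, *ara*).
*hiju* — last vowel /u/ (a back vowel) → -zu → *hijuzu*.
Since the last vowel of *esi* is /i/ (a front vowel), it takes -sen, giving *esisen*.

hijuzu, esisen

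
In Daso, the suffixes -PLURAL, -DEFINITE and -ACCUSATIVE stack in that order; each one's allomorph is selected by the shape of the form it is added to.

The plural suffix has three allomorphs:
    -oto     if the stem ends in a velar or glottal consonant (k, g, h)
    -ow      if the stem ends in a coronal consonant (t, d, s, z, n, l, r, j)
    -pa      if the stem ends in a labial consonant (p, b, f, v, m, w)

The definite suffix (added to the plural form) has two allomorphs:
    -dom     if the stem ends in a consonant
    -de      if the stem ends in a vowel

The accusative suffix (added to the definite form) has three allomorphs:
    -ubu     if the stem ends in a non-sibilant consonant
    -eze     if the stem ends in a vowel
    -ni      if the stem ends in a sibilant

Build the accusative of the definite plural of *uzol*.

uzolowdomubu

Since the final consonant of *uzol* is /l/ (coronal), it takes -ow, giving *uzolow*.
The final sound of the plural form *uzolow* is /w/, which is a consonant, so the definite suffix is -dom, giving *uzolowdom*.
The final sound of the definite form *uzolowdom* is /m/, which is a non-sibilant consonant, so the accusative suffix is -ubu, giving *uzolowdomubu*.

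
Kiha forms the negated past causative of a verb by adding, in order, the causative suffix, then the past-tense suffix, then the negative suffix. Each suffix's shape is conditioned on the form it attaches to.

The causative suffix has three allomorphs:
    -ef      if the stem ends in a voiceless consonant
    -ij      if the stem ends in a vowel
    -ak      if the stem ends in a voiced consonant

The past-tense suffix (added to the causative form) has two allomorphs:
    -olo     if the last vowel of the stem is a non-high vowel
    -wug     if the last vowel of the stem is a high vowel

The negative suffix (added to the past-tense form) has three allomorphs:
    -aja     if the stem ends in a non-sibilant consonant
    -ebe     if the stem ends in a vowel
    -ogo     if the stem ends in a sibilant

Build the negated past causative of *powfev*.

powfevakoloebe

*powfev* — final sound /v/ (a voiced consonant) → -ak → *powfevak*.
The causative form *powfevak* — last vowel /a/ (a non-high vowel) → -olo → *powfevakolo*.
The past-tense form *powfevakolo* — final sound /o/ (a vowel) → -ebe → *powfevakoloebe*.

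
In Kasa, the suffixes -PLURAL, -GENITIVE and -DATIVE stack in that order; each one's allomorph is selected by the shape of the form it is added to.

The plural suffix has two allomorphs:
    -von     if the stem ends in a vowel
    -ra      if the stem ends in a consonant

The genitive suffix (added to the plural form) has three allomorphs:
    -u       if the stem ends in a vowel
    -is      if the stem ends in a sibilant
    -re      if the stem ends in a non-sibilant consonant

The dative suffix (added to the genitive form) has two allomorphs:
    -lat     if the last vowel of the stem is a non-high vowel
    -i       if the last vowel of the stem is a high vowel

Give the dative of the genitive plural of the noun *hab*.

The final sound of *hab* is /b/, which is a consonant, so the plural suffix is -ra, giving *habra*.
The plural form *habra*: final sound = /a/, a vowel → -u → *habrau*.
The genitive form *habrau* — last vowel /u/ (a high vowel) → -i → *habraui*.

habraui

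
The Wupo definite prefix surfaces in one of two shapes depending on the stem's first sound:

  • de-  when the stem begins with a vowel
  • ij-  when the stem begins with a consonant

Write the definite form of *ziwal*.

ijziwal

*ziwal* — first sound /z/ (a consonant) → ij- → *ijziwal*.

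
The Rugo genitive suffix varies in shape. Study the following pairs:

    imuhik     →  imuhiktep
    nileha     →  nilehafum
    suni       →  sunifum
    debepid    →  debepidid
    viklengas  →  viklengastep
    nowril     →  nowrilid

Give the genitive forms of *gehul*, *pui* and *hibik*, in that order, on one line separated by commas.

gehulid, puifum, hibiktep

The suffix is conditioned by the final sound: -tep when the stem ends in a voiceless consonant (*imuhik*, *viklengas*); -id when the stem ends in a voiced consonant (*debepid*, *nowril*); -fum when the stem ends in a vowel (*nileha*, *suni*).
Since the final sound of *gehul* is /l/ (a voiced consonant), it takes -id, giving *gehulid*.
Since the final sound of *pui* is /i/ (a vowel), it takes -fum, giving *puifum*.
*hibik*: final sound = /k/, a voiceless consonant → -tep → *hibiktep*.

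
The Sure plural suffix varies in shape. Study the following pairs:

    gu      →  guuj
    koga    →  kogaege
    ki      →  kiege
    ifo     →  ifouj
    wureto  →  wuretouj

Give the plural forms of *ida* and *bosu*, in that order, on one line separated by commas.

The suffix is conditioned by the last vowel: -uj when the last vowel of the stem is a rounded vowel (*gu*, *ifo*, *wureto*); -ege when the last vowel of the stem is an unrounded vowel (*koga*, *ki*).
*ida*: last vowel = /a/, an unrounded vowel → -ege → *idaege*.
*bosu*: last vowel = /u/, a rounded vowel → -uj → *bosuuj*.

idaege, bosuuj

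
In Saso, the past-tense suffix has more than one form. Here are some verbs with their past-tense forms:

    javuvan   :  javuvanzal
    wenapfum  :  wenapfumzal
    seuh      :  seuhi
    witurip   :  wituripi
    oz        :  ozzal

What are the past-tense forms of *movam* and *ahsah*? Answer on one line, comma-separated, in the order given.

movamzal, ahsahi

The pattern is voicing of the final consonant: -i when the stem ends in a voiceless consonant (*seuh*, *witurip*); -zal when the stem ends in a voiced consonant (*javuvan*, *wenapfum*, *oz*).
Since the final consonant of *movam* is /m/ (voiced), it takes -zal, giving *movamzal*.
Since the final consonant of *ahsah* is /h/ (voiceless), it takes -i, giving *ahsahi*.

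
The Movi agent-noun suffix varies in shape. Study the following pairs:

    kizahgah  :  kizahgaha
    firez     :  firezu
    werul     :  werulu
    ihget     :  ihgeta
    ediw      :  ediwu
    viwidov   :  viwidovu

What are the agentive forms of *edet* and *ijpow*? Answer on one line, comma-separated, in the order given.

edeta, ijpowu

The suffix is conditioned by the final consonant: -a when the stem ends in a voiceless consonant (*kizahgah*, *ihget*); -u when the stem ends in a voiced consonant (*firez*, *werul*, *ediw*, *viwidov*).
Since the final consonant of *edet* is /t/ (voiceless), it takes -a, giving *edeta*.
*ijpow* — final consonant /w/ (voiced) → -u → *ijpowu*.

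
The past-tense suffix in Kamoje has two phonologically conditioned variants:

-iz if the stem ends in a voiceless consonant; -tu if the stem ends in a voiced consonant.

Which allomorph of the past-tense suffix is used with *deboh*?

-iz

*deboh*: final consonant = /h/, voiceless → -iz.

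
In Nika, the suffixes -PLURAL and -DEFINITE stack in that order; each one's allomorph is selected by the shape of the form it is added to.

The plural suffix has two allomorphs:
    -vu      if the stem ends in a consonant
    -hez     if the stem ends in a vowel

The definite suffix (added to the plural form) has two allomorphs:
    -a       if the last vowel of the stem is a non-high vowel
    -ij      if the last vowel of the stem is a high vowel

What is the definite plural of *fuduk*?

fudukvuij

*fuduk*: final sound = /k/, a consonant → -vu → *fudukvu*.
The plural form *fudukvu* — last vowel /u/ (a high vowel) → -ij → *fudukvuij*.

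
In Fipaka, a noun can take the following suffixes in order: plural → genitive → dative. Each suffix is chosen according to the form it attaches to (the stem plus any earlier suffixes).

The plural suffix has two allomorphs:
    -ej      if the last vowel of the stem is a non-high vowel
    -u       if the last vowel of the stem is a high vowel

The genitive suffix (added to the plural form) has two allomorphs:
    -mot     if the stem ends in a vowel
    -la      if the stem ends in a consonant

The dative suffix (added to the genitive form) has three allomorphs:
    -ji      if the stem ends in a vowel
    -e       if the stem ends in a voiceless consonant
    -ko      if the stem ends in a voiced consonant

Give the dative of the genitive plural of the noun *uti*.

utiumote

*uti*: last vowel = /i/, a high vowel → -u → *utiu*.
Since the final sound of the plural form *utiu* is /u/ (a vowel), it takes -mot, giving *utiumot*.
Since the final sound of the genitive form *utiumot* is /t/ (a voiceless consonant), it takes -e, giving *utiumote*.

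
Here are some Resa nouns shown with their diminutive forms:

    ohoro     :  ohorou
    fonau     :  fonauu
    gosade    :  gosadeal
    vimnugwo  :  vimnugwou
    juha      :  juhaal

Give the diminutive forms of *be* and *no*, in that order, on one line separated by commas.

beal, nou

The pattern is rounding harmony: -u when the last vowel of the stem is a rounded vowel (*ohoro*, *fonau*, *vimnugwo*); -al when the last vowel of the stem is an unrounded vowel (*gosade*, *juha*).
*be* — last vowel /e/ (an unrounded vowel) → -al → *beal*.
*no*: last vowel = /o/, a rounded vowel → -u → *nou*.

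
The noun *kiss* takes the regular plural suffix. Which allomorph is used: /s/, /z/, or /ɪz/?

The stem *kiss* ends in a sibilant (/s, z, ʃ, ʒ, tʃ, dʒ/).
The plural suffix surfaces as /ɪz/ after sibilants, /s/ after other voiceless consonants, and /z/ after other voiced sounds.
So the plural -s on *kiss* is pronounced /ɪz/.

/ɪz/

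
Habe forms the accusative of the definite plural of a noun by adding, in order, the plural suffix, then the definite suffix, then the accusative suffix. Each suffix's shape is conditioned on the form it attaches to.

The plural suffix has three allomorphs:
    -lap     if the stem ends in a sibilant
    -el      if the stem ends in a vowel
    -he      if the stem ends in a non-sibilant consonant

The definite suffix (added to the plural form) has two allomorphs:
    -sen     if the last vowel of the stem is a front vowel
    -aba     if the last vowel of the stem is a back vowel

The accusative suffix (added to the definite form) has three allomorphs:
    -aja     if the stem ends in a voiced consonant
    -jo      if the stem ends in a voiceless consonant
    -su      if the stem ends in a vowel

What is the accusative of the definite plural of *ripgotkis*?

Since the final sound of *ripgotkis* is /s/ (a sibilant), it takes -lap, giving *ripgotkislap*.
The last vowel of the plural form *ripgotkislap* is /a/, which is a back vowel, so the definite suffix is -aba, giving *ripgotkislapaba*.
The final sound of the definite form *ripgotkislapaba* is /a/, which is a vowel, so the accusative suffix is -su, giving *ripgotkislapabasu*.

ripgotkislapabasu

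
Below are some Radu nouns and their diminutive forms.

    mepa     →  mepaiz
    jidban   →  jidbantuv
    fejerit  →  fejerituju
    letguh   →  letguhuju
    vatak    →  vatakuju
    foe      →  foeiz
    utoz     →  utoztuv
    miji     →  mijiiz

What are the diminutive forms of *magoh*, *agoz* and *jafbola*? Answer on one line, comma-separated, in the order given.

The suffix is conditioned by the final sound: -uju when the stem ends in a voiceless consonant (*fejerit*, *letguh*, *vatak*); -tuv when the stem ends in a voiced consonant (*jidban*, *utoz*); -iz when the stem ends in a vowel (*mepa*, *foe*, *miji*).
*magoh*: final sound = /h/, a voiceless consonant → -uju → *magohuju*.
*agoz* — final sound /z/ (a voiced consonant) → -tuv → *agoztuv*.
*jafbola* — final sound /a/ (a vowel) → -iz → *jafbolaiz*.

magohuju, agoztuv, jafbolaiz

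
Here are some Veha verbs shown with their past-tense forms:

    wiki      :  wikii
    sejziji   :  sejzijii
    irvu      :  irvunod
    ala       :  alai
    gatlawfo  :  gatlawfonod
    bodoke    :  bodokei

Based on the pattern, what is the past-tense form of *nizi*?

Looking at the last vowel of each stem: -nod when the last vowel of the stem is a rounded vowel (*irvu*, *gatlawfo*); -i when the last vowel of the stem is an unrounded vowel (*wiki*, *sejziji*, *ala*, *bodoke*).
The last vowel of *nizi* is /i/, which is an unrounded vowel, so the suffix is -i, giving *nizii*.

nizii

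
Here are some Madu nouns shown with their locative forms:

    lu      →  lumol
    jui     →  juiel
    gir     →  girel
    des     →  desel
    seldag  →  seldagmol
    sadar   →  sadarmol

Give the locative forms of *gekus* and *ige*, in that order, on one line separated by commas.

gekusmol, igeel

The alternation tracks the last vowel of the stem — -el when the last vowel of the stem is a front vowel (*jui*, *gir*, *des*); -mol when the last vowel of the stem is a back vowel (*lu*, *seldag*, *sadar*).
*gekus*: last vowel = /u/, a back vowel → -mol → *gekusmol*.
The last vowel of *ige* is /e/, which is a front vowel, so the suffix is -el, giving *igeel*.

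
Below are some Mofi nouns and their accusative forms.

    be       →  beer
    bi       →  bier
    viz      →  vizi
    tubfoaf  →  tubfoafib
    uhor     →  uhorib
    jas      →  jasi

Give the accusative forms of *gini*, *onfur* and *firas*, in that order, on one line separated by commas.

ginier, onfurib, firasi

The suffix is conditioned by the final sound: -i when the stem ends in a sibilant (*viz*, *jas*); -ib when the stem ends in a non-sibilant consonant (*tubfoaf*, *uhor*); -er when the stem ends in a vowel (*be*, *bi*).
Since the final sound of *gini* is /i/ (a vowel), it takes -er, giving *ginier*.
*onfur* — final sound /r/ (a non-sibilant consonant) → -ib → *onfurib*.
The final sound of *firas* is /s/, which is a sibilant, so the suffix is -i, giving *firasi*.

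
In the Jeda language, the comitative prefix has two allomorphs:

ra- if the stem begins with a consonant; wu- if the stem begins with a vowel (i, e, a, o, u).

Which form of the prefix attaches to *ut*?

*ut*: first sound = /u/, a vowel → wu-.

wu-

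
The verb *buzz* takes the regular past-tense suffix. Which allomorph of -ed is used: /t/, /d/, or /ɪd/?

The stem *buzz* ends in a voiced sound other than /d/.
The -ed suffix is realized as /ɪd/ after /t, d/; as /t/ after other voiceless consonants; and as /d/ after other voiced sounds.
So -ed on *buzz* is pronounced /d/.

/d/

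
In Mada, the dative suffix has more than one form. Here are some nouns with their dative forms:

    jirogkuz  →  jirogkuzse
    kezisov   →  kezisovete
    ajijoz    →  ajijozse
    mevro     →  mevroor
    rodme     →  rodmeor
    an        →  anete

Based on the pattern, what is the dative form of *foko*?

The suffix is conditioned by the final sound: -se when the stem ends in a sibilant (*jirogkuz*, *ajijoz*); -ete when the stem ends in a non-sibilant consonant (*kezisov*, *an*); -or when the stem ends in a vowel (*mevro*, *rodme*).
The final sound of *foko* is /o/, which is a vowel, so the suffix is -or, giving *fokoor*.

fokoor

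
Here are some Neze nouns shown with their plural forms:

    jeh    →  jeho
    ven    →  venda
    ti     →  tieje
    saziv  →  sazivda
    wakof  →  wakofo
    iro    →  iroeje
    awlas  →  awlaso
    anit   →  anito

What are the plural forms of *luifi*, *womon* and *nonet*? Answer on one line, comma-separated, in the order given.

luifieje, womonda, noneto

The suffix is conditioned by the final sound: -o when the stem ends in a voiceless consonant (*jeh*, *wakof*, *awlas*, *anit*); -da when the stem ends in a voiced consonant (*ven*, *saziv*); -eje when the stem ends in a vowel (*ti*, *iro*).
*luifi*: final sound = /i/, a vowel → -eje → *luifieje*.
Since the final sound of *womon* is /n/ (a voiced consonant), it takes -da, giving *womonda*.
*nonet* — final sound /t/ (a voiceless consonant) → -o → *noneto*.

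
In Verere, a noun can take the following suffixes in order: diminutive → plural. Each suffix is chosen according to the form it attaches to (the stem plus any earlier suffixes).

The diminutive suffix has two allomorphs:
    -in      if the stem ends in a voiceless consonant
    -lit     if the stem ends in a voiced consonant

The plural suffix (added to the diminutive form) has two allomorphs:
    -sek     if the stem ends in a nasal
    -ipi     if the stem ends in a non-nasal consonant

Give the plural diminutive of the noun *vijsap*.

vijsapinsek

The final consonant of *vijsap* is /p/, which is voiceless, so the diminutive suffix is -in, giving *vijsapin*.
The final consonant of the diminutive form *vijsapin* is /n/, which is a nasal, so the plural suffix is -sek, giving *vijsapinsek*.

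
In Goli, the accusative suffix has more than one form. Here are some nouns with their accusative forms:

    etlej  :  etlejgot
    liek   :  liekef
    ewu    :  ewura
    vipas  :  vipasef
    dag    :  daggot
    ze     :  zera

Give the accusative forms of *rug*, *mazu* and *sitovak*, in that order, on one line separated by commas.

ruggot, mazura, sitovakef

The alternation tracks the final sound of the stem — -ef when the stem ends in a voiceless consonant (*liek*, *vipas*); -got when the stem ends in a voiced consonant (*etlej*, *dag*); -ra when the stem ends in a vowel (*ewu*, *ze*).
Since the final sound of *rug* is /g/ (a voiced consonant), it takes -got, giving *ruggot*.
The final sound of *mazu* is /u/, which is a vowel, so the suffix is -ra, giving *mazura*.
Since the final sound of *sitovak* is /k/ (a voiceless consonant), it takes -ef, giving *sitovakef*.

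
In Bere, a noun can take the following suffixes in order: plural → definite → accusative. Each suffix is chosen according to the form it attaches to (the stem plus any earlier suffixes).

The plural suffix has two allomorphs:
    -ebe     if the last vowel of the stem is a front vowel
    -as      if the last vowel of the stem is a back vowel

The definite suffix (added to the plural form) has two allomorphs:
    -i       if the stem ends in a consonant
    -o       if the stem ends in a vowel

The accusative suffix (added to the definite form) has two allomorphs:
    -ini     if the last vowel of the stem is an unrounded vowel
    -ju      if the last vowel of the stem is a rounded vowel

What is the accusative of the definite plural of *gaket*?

gaketebeoju

*gaket* — last vowel /e/ (a front vowel) → -ebe → *gaketebe*.
The final sound of the plural form *gaketebe* is /e/, which is a vowel, so the definite suffix is -o, giving *gaketebeo*.
The last vowel of the definite form *gaketebeo* is /o/, which is a rounded vowel, so the accusative suffix is -ju, giving *gaketebeoju*.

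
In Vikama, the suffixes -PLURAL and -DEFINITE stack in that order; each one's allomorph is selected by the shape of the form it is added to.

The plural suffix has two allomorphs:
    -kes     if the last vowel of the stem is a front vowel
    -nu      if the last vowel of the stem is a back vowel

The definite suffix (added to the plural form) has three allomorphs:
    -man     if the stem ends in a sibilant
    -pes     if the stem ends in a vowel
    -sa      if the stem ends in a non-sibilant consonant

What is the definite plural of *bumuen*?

The last vowel of *bumuen* is /e/, which is a front vowel, so the plural suffix is -kes, giving *bumuenkes*.
The plural form *bumuenkes*: final sound = /s/, a sibilant → -man → *bumuenkesman*.

bumuenkesman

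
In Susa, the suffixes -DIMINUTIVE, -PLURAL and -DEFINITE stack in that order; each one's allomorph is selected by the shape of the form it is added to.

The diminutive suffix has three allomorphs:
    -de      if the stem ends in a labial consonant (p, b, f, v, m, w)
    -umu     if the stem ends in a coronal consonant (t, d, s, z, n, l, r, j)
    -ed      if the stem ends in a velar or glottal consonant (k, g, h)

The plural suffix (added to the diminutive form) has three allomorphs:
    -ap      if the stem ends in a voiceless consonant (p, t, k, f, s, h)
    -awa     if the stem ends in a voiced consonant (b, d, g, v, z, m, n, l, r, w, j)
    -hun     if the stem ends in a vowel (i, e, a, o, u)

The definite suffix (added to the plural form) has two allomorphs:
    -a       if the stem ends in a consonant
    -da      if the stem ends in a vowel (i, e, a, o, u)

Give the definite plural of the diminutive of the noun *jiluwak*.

*jiluwak*: final consonant = /k/, velar/glottal → -ed → *jiluwaked*.
The final sound of the diminutive form *jiluwaked* is /d/, which is a voiced consonant, so the plural suffix is -awa, giving *jiluwakedawa*.
Since the final sound of the plural form *jiluwakedawa* is /a/ (a vowel), it takes -da, giving *jiluwakedawada*.

jiluwakedawada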